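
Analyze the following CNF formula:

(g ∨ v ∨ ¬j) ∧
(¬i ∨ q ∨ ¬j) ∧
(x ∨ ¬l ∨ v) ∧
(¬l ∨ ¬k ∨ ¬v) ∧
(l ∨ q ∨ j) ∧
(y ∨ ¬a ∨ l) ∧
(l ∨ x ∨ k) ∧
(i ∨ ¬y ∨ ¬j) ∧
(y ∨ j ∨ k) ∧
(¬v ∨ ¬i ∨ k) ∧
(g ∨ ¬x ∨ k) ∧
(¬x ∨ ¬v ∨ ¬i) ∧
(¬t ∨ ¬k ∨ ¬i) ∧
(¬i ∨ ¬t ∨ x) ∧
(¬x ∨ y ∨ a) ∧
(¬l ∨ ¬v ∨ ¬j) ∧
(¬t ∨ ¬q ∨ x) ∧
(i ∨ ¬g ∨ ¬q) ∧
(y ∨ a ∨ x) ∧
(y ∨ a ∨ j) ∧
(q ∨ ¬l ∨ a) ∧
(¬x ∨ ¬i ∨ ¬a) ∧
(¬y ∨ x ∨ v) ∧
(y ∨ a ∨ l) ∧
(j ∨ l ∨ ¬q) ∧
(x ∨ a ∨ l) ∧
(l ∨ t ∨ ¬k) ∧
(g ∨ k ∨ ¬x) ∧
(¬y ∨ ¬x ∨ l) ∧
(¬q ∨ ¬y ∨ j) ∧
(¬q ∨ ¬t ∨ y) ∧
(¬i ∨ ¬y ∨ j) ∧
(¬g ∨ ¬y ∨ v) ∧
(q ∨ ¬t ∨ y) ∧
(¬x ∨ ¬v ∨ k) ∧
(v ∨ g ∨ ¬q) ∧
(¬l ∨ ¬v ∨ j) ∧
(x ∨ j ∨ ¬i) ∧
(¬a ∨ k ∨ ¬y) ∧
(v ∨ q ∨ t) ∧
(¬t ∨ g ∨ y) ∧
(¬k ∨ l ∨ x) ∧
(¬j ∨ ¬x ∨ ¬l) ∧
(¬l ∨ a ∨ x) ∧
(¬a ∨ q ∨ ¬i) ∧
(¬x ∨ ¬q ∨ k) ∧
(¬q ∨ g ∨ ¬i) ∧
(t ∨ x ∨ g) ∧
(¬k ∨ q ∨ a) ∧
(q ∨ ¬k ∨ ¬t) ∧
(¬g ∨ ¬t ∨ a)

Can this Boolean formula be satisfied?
No

No, the formula is not satisfiable.

No assignment of truth values to the variables can make all 51 clauses true simultaneously.

The formula is UNSAT (unsatisfiable).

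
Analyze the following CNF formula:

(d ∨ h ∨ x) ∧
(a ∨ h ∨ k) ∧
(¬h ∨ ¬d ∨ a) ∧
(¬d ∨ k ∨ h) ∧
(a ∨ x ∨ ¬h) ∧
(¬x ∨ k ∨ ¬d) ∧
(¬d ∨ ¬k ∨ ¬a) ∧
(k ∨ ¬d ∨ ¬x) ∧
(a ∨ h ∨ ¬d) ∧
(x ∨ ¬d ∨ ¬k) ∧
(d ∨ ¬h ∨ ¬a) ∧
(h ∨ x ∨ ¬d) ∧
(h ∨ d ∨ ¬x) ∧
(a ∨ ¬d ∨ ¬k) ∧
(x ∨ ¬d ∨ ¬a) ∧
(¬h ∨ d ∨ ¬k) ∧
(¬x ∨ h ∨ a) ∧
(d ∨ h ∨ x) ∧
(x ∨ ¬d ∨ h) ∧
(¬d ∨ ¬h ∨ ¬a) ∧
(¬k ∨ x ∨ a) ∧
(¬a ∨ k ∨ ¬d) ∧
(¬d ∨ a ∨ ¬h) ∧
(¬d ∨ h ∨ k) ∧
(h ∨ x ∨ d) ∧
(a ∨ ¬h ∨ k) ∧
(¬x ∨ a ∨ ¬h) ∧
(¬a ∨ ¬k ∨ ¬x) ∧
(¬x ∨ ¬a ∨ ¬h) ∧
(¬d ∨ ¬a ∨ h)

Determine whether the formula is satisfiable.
No

No, the formula is not satisfiable.

No assignment of truth values to the variables can make all 30 clauses true simultaneously.

The formula is UNSAT (unsatisfiable).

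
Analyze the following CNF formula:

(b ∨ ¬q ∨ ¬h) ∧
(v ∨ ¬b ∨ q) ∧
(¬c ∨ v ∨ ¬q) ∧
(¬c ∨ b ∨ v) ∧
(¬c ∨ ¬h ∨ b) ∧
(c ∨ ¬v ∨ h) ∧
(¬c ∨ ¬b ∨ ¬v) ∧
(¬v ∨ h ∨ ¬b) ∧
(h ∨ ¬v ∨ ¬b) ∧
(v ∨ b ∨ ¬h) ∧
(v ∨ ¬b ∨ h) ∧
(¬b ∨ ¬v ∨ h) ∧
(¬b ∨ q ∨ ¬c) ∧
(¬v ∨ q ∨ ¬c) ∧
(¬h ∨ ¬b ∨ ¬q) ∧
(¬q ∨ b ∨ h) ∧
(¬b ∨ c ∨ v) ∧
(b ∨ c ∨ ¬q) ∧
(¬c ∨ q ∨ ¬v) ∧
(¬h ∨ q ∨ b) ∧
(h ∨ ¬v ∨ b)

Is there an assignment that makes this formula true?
Yes

Yes, the formula is satisfiable.

One satisfying assignment is: v=False, h=False, c=False, q=False, b=False

Verification: With this assignment, all 21 clauses evaluate to true.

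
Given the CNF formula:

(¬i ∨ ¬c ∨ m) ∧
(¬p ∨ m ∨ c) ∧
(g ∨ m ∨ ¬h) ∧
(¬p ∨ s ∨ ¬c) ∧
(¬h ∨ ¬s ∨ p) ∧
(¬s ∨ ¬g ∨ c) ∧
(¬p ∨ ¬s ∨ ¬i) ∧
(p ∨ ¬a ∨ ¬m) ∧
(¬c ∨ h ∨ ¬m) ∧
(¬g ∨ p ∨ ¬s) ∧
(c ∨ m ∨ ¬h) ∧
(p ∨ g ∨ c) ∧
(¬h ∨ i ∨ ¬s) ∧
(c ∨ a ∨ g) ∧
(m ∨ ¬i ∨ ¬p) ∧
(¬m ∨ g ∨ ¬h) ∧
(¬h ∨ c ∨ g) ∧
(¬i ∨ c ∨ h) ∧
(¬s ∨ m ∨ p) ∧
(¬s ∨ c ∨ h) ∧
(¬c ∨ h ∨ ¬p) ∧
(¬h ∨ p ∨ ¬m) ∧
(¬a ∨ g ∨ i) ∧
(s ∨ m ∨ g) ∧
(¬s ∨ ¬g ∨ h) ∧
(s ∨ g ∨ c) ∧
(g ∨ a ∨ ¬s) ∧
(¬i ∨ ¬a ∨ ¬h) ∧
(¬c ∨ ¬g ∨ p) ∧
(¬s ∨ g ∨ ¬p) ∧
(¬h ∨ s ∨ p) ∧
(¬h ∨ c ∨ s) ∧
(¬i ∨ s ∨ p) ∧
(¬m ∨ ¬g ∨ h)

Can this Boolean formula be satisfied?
Yes

Yes, the formula is satisfiable.

One satisfying assignment is: m=False, a=False, g=True, i=False, c=False, h=False, s=False, p=False

Verification: With this assignment, all 34 clauses evaluate to true.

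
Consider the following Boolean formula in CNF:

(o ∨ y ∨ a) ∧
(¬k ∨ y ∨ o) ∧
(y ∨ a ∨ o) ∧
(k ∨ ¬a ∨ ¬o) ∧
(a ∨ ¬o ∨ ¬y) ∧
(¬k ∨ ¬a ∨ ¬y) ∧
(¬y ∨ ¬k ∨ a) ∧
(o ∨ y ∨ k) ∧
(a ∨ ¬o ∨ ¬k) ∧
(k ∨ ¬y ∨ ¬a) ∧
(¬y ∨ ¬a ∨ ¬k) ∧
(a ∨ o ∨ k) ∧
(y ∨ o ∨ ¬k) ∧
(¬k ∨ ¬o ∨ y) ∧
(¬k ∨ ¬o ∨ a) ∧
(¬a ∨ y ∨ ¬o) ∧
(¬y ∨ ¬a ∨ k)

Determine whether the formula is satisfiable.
Yes

Yes, the formula is satisfiable.

One satisfying assignment is: y=False, a=False, o=True, k=False

Verification: With this assignment, all 17 clauses evaluate to true.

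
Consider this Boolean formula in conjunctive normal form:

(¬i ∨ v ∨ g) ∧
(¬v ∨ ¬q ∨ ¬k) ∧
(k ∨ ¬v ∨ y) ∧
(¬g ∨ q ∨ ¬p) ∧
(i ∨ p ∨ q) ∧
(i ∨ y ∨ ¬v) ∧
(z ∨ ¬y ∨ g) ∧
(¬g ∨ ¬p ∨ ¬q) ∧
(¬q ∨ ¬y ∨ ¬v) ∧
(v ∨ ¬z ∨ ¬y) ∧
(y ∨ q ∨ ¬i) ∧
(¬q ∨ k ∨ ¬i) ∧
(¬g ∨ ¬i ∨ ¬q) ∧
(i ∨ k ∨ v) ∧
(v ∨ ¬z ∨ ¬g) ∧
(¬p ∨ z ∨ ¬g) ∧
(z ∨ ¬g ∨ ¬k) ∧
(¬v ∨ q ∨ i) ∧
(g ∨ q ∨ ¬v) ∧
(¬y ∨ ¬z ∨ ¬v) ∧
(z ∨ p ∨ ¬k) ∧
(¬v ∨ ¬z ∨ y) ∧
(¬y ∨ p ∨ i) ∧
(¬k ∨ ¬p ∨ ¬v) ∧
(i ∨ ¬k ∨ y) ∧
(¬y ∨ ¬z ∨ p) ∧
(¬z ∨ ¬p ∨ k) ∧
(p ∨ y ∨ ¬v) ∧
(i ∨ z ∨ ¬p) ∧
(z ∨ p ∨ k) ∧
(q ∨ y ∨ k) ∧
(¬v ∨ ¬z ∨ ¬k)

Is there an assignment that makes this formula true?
No

No, the formula is not satisfiable.

No assignment of truth values to the variables can make all 32 clauses true simultaneously.

The formula is UNSAT (unsatisfiable).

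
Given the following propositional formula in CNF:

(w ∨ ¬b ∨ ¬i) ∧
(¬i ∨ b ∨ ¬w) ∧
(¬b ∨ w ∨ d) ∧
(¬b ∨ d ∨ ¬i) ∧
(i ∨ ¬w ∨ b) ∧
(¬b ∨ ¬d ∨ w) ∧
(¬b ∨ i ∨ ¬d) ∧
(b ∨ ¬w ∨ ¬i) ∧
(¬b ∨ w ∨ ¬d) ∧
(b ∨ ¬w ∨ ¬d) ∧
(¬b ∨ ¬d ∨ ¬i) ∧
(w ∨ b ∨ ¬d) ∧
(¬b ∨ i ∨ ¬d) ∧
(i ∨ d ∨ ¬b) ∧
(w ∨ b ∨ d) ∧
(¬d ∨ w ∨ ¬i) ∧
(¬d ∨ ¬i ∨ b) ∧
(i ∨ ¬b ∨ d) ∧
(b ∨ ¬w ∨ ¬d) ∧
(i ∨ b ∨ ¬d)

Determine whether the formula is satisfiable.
No

No, the formula is not satisfiable.

No assignment of truth values to the variables can make all 20 clauses true simultaneously.

The formula is UNSAT (unsatisfiable).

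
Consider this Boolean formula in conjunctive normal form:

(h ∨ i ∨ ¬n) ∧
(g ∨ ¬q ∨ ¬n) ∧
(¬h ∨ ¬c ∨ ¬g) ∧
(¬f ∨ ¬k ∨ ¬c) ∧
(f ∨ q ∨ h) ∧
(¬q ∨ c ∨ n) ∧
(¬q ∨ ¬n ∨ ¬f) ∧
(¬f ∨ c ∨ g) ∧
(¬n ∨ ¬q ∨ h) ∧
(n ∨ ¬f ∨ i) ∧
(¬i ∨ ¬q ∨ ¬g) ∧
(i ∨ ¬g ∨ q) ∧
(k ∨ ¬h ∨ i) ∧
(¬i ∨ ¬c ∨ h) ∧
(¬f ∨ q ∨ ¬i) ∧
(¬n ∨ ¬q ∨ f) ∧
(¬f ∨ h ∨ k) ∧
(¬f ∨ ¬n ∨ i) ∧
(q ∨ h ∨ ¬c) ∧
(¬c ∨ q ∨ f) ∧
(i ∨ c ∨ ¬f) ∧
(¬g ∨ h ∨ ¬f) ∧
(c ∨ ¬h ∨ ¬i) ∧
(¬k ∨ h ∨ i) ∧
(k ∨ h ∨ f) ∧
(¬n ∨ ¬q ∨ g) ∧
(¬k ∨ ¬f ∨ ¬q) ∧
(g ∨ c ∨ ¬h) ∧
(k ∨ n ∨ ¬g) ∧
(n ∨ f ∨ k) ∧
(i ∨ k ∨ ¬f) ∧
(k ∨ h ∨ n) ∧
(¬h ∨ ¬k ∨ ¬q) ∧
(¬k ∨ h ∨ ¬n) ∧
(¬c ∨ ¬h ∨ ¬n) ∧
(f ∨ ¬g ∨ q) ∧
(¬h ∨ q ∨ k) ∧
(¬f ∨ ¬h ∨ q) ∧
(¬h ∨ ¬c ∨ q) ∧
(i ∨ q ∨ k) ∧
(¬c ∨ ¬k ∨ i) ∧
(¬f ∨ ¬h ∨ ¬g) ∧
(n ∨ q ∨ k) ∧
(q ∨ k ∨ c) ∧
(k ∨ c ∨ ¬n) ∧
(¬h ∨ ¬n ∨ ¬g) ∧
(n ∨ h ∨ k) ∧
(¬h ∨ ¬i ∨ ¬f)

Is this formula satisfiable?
No

No, the formula is not satisfiable.

No assignment of truth values to the variables can make all 48 clauses true simultaneously.

The formula is UNSAT (unsatisfiable).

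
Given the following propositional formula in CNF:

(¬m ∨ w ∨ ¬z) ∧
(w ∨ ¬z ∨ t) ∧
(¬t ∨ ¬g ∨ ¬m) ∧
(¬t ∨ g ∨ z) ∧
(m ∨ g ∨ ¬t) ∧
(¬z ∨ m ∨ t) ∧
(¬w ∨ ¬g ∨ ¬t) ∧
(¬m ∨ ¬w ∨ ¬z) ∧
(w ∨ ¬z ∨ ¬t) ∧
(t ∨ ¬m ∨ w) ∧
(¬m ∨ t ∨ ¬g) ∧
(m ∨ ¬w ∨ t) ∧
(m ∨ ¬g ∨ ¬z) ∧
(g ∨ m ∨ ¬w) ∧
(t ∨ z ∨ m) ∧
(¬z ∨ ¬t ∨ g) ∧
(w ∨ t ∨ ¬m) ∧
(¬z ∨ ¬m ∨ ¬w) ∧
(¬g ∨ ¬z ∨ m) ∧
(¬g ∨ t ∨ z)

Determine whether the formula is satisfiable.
Yes

Yes, the formula is satisfiable.

One satisfying assignment is: w=False, z=False, m=False, t=True, g=True

Verification: With this assignment, all 20 clauses evaluate to true.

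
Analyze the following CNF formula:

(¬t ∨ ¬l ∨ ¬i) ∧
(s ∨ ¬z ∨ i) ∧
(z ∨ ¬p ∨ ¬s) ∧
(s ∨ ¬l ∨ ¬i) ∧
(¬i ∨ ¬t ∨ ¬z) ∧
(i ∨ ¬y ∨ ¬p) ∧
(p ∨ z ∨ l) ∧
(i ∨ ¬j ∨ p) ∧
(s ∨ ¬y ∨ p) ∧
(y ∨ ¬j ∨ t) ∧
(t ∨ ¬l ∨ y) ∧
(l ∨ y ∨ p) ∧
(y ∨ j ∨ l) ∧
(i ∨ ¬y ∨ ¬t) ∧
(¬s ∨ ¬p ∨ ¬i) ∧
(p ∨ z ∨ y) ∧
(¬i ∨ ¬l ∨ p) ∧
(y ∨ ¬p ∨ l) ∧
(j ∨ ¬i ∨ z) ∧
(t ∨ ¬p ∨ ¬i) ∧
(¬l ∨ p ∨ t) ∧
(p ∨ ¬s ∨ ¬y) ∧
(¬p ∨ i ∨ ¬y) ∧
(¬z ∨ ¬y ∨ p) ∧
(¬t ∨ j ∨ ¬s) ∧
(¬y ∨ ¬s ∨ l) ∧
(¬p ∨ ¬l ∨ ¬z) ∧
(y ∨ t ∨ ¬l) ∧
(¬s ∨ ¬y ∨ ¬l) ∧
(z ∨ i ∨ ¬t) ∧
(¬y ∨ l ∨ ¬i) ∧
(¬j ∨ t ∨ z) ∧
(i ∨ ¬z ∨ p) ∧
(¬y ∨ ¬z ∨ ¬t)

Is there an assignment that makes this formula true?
No

No, the formula is not satisfiable.

No assignment of truth values to the variables can make all 34 clauses true simultaneously.

The formula is UNSAT (unsatisfiable).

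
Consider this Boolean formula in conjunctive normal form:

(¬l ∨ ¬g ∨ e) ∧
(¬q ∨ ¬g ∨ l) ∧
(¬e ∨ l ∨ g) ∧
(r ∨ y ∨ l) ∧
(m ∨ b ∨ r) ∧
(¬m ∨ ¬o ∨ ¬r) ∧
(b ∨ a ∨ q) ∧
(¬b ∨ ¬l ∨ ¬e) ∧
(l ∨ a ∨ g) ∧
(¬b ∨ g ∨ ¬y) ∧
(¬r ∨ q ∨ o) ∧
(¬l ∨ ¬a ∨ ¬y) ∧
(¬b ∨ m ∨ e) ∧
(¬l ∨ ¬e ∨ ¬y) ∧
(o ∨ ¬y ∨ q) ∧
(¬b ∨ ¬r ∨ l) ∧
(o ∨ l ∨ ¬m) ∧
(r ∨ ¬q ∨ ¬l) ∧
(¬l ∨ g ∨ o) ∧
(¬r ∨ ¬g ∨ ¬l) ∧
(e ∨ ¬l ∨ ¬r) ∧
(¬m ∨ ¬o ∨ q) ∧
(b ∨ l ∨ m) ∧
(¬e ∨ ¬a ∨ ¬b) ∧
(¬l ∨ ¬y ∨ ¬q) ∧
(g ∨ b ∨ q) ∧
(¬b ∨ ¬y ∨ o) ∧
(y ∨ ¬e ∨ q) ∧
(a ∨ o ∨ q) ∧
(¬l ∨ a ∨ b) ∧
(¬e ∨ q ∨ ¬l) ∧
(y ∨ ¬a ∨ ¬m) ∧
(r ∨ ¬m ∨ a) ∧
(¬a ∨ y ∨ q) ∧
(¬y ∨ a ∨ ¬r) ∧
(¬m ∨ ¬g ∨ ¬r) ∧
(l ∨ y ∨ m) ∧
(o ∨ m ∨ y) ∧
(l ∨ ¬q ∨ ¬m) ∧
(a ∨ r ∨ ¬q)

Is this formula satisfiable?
Yes

Yes, the formula is satisfiable.

One satisfying assignment is: q=True, b=False, m=False, o=True, a=True, g=False, r=True, l=True, e=True, y=False

Verification: With this assignment, all 40 clauses evaluate to true.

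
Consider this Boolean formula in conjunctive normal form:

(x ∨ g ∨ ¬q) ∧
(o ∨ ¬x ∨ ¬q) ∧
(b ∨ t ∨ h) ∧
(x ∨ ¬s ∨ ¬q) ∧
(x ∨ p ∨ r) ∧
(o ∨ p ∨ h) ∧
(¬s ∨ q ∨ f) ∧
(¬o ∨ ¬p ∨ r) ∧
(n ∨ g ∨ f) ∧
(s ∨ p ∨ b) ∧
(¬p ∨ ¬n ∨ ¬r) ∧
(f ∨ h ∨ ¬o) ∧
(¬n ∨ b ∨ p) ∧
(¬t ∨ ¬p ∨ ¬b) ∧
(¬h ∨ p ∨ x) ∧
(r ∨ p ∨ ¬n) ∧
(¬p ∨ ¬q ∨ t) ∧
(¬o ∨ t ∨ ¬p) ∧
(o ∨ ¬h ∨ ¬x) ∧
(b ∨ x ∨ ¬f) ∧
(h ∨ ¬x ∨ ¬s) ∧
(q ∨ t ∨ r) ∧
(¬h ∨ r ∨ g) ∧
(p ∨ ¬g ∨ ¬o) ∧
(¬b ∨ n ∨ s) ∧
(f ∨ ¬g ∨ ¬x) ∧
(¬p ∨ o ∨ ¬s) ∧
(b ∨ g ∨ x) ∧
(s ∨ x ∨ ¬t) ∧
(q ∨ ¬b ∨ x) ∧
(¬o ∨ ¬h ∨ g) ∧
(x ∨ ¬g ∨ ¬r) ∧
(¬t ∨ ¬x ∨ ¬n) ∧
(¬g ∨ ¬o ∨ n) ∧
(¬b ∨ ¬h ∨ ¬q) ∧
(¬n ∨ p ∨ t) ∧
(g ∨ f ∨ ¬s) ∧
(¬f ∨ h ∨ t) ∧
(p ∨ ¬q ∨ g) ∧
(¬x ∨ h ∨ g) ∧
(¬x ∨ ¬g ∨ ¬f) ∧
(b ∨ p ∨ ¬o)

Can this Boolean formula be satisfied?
No

No, the formula is not satisfiable.

No assignment of truth values to the variables can make all 42 clauses true simultaneously.

The formula is UNSAT (unsatisfiable).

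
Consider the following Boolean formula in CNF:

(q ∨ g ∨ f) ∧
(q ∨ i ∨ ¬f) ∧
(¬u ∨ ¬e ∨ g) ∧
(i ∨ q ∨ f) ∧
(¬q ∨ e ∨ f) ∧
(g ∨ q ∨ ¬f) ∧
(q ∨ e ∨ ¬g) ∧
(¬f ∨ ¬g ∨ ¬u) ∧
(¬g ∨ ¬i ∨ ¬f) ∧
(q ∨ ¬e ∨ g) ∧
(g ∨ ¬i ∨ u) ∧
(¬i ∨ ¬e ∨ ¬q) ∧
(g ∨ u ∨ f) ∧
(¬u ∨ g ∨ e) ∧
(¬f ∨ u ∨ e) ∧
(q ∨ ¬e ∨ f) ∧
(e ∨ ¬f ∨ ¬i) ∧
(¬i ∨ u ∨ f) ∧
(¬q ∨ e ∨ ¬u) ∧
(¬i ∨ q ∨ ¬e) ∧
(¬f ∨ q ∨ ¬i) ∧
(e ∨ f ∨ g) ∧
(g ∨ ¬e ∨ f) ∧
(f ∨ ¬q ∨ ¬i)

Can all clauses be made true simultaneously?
Yes

Yes, the formula is satisfiable.

One satisfying assignment is: e=True, u=False, q=True, i=False, f=False, g=True

Verification: With this assignment, all 24 clauses evaluate to true.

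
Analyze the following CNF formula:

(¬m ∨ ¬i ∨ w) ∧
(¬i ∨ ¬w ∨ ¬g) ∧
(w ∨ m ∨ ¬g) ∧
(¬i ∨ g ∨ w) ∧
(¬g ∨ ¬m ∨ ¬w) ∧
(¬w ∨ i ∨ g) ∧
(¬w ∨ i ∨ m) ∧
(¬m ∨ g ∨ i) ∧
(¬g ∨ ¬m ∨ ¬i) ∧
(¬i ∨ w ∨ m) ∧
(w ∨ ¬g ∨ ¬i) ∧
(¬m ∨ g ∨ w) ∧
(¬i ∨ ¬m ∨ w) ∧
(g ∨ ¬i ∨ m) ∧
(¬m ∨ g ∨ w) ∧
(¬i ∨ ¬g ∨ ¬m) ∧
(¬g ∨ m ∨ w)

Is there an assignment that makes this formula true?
Yes

Yes, the formula is satisfiable.

One satisfying assignment is: i=False, w=False, m=False, g=False

Verification: With this assignment, all 17 clauses evaluate to true.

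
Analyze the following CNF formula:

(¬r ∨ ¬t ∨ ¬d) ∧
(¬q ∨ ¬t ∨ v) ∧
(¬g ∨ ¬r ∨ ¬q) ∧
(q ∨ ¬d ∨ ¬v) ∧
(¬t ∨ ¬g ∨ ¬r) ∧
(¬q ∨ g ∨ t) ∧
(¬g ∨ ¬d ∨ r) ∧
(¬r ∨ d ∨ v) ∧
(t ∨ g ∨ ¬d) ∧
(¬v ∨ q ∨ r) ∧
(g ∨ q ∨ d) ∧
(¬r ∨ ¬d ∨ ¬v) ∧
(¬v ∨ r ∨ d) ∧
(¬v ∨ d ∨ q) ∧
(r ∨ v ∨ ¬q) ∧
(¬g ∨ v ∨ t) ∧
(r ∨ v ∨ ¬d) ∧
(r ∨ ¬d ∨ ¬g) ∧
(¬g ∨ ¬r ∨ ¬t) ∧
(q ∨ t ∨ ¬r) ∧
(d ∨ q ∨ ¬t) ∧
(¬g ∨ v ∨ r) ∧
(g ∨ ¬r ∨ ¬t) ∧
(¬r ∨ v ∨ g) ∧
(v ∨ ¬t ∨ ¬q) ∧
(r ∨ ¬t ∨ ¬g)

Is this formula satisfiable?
Yes

Yes, the formula is satisfiable.

One satisfying assignment is: g=False, r=False, d=True, v=True, t=True, q=True

Verification: With this assignment, all 26 clauses evaluate to true.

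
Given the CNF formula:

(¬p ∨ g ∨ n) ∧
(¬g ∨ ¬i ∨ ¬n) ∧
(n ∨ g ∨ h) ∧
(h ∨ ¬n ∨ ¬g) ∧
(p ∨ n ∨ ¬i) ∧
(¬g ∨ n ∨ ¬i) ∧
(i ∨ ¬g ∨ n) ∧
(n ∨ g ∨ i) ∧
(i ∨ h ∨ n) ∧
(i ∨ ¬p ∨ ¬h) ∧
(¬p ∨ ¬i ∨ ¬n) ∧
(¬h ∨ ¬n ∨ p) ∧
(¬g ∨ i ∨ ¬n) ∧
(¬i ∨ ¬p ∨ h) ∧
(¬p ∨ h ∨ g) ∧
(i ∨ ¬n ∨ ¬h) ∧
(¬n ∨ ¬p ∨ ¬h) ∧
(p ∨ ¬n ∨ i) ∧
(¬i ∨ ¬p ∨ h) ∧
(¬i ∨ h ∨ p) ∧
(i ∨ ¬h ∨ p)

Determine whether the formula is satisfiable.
No

No, the formula is not satisfiable.

No assignment of truth values to the variables can make all 21 clauses true simultaneously.

The formula is UNSAT (unsatisfiable).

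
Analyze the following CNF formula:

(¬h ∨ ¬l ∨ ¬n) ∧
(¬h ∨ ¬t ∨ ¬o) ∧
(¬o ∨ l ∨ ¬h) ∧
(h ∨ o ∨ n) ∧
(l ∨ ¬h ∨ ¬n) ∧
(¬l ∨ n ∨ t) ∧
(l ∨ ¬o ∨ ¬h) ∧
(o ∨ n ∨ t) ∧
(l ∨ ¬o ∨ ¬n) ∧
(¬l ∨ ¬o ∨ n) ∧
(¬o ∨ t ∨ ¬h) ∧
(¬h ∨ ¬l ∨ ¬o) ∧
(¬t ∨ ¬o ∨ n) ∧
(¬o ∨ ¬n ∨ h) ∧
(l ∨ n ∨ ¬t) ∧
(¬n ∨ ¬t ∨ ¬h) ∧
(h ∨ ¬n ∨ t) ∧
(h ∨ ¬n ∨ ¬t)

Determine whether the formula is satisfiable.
Yes

Yes, the formula is satisfiable.

One satisfying assignment is: n=False, o=False, t=True, h=True, l=True

Verification: With this assignment, all 18 clauses evaluate to true.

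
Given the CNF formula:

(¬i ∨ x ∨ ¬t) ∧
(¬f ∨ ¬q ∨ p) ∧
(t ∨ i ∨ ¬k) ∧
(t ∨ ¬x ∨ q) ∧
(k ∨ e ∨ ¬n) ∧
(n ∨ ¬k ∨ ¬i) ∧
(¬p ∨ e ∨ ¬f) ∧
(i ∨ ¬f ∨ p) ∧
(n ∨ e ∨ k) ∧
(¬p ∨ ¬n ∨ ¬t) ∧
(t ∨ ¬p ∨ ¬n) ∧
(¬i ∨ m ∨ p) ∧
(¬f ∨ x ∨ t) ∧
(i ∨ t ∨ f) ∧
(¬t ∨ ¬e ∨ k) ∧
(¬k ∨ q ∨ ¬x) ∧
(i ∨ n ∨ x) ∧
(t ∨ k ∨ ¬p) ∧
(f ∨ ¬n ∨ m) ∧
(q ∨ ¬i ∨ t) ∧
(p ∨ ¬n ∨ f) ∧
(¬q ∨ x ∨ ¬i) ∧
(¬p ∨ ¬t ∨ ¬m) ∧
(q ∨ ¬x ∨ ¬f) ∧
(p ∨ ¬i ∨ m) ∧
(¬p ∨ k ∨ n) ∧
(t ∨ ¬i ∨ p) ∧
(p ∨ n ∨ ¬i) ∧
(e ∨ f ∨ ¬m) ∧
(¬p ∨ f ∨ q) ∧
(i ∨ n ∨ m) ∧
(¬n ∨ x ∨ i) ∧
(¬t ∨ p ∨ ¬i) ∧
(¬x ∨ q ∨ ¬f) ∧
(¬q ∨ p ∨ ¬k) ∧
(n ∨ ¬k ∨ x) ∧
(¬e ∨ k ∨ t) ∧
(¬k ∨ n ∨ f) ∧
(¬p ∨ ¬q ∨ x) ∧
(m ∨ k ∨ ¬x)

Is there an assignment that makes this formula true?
No

No, the formula is not satisfiable.

No assignment of truth values to the variables can make all 40 clauses true simultaneously.

The formula is UNSAT (unsatisfiable).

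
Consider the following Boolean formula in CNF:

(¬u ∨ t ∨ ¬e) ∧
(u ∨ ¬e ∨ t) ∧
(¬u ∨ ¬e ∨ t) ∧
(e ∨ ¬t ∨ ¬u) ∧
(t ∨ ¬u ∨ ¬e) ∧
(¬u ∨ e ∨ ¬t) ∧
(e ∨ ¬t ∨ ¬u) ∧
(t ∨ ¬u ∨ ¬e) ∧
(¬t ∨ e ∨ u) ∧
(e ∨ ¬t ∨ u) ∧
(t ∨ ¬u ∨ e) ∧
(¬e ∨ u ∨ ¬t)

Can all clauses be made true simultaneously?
Yes

Yes, the formula is satisfiable.

One satisfying assignment is: t=False, e=False, u=False

Verification: With this assignment, all 12 clauses evaluate to true.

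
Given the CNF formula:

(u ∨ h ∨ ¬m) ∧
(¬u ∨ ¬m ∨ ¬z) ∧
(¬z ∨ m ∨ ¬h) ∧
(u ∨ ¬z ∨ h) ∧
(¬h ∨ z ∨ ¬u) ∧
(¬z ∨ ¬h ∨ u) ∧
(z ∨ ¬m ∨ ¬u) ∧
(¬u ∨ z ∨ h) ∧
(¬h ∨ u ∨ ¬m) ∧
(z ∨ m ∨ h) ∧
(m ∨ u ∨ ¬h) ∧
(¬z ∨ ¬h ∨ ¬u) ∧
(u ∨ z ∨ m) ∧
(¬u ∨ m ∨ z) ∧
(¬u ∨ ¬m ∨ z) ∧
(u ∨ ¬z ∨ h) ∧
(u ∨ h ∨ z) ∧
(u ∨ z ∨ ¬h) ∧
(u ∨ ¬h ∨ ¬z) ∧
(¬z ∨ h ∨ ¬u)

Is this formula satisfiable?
No

No, the formula is not satisfiable.

No assignment of truth values to the variables can make all 20 clauses true simultaneously.

The formula is UNSAT (unsatisfiable).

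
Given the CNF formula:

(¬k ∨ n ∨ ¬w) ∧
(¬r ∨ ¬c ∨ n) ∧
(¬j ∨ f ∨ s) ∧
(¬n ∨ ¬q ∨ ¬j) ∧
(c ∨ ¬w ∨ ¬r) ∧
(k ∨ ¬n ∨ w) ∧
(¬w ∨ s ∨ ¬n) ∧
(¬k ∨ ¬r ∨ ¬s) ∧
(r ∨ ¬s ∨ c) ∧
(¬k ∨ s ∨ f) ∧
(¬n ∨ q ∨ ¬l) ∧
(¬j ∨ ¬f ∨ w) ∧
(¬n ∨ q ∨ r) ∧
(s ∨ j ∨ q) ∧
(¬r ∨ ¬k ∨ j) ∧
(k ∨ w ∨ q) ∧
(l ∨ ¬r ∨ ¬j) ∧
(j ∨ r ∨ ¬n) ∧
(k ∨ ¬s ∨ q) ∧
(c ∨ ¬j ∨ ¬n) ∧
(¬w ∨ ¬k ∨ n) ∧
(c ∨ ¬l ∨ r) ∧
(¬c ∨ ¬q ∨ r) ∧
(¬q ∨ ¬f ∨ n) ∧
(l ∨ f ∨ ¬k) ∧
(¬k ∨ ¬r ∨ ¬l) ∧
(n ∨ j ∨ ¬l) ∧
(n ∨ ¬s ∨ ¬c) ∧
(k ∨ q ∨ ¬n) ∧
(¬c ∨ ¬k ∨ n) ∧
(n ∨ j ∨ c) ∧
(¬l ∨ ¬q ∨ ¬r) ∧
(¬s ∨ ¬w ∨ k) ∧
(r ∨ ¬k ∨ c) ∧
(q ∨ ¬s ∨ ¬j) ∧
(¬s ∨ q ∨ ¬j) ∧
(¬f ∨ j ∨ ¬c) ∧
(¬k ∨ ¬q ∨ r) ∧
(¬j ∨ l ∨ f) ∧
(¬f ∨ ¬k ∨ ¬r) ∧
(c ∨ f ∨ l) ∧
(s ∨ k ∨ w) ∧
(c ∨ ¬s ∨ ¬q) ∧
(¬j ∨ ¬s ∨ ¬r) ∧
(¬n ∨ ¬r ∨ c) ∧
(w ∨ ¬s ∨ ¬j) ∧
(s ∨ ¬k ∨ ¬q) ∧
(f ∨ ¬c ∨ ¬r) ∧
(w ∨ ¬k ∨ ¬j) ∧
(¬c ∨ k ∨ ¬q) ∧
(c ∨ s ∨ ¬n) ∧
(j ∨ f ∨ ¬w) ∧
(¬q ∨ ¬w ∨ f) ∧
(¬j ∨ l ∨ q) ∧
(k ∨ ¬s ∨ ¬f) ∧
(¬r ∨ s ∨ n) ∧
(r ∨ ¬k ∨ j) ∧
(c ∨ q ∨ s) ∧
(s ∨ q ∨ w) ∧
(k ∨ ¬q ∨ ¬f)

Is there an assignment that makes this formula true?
Yes

Yes, the formula is satisfiable.

One satisfying assignment is: q=False, s=False, j=True, n=False, w=True, c=True, k=False, f=True, r=False, l=True

Verification: With this assignment, all 60 clauses evaluate to true.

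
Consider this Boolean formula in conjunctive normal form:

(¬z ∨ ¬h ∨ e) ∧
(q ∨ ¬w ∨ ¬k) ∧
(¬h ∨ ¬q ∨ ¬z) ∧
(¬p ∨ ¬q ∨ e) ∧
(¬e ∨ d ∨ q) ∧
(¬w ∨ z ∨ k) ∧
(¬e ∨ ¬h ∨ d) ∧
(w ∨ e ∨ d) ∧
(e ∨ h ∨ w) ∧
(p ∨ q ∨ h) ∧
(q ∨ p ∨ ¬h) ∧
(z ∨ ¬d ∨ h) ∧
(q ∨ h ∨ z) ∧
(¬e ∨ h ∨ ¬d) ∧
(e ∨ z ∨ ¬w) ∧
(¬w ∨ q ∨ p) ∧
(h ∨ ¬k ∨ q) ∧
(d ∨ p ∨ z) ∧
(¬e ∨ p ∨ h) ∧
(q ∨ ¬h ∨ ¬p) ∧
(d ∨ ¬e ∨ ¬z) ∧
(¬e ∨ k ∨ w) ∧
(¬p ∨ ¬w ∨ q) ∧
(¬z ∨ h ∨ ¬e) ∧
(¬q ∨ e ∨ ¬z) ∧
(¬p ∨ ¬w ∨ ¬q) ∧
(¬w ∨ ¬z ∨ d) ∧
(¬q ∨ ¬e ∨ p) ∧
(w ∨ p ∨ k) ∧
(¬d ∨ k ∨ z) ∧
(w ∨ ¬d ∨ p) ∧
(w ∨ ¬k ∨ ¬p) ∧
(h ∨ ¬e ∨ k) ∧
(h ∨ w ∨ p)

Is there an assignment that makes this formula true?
No

No, the formula is not satisfiable.

No assignment of truth values to the variables can make all 34 clauses true simultaneously.

The formula is UNSAT (unsatisfiable).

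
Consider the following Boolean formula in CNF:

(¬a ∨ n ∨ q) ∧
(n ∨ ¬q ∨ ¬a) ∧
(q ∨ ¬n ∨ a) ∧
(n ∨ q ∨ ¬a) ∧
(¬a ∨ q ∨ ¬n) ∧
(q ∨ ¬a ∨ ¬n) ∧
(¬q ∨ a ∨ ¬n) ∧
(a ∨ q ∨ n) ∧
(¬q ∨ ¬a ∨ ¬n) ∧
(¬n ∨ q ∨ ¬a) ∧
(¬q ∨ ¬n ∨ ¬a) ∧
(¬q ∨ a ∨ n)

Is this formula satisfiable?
No

No, the formula is not satisfiable.

No assignment of truth values to the variables can make all 12 clauses true simultaneously.

The formula is UNSAT (unsatisfiable).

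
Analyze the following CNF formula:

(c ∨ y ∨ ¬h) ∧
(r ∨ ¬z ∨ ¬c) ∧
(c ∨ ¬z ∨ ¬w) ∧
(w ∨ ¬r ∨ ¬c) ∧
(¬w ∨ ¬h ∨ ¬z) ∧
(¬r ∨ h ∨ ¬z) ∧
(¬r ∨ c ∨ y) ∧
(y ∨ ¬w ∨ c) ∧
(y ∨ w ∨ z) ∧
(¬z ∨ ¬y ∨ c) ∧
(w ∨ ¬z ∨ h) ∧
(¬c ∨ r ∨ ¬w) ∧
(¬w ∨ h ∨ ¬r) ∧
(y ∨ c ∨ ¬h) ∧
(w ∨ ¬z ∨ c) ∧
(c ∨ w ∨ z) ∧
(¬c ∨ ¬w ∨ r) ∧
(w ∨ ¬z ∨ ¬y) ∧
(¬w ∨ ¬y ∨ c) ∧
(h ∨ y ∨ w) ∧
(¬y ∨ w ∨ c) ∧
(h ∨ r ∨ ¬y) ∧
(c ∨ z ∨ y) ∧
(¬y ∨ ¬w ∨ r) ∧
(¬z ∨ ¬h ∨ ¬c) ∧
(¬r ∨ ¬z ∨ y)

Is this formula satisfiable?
Yes

Yes, the formula is satisfiable.

One satisfying assignment is: z=False, r=False, c=True, h=True, y=True, w=False

Verification: With this assignment, all 26 clauses evaluate to true.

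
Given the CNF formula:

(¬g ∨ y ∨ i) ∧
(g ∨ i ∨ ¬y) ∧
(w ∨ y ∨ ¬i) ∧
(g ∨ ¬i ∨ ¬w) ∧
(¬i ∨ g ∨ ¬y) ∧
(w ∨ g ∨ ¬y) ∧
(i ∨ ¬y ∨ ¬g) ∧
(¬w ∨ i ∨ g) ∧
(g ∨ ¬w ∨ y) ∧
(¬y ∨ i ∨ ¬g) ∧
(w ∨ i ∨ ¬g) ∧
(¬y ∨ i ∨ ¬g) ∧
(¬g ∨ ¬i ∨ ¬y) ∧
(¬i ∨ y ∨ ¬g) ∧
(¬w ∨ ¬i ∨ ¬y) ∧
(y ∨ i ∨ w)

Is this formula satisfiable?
No

No, the formula is not satisfiable.

No assignment of truth values to the variables can make all 16 clauses true simultaneously.

The formula is UNSAT (unsatisfiable).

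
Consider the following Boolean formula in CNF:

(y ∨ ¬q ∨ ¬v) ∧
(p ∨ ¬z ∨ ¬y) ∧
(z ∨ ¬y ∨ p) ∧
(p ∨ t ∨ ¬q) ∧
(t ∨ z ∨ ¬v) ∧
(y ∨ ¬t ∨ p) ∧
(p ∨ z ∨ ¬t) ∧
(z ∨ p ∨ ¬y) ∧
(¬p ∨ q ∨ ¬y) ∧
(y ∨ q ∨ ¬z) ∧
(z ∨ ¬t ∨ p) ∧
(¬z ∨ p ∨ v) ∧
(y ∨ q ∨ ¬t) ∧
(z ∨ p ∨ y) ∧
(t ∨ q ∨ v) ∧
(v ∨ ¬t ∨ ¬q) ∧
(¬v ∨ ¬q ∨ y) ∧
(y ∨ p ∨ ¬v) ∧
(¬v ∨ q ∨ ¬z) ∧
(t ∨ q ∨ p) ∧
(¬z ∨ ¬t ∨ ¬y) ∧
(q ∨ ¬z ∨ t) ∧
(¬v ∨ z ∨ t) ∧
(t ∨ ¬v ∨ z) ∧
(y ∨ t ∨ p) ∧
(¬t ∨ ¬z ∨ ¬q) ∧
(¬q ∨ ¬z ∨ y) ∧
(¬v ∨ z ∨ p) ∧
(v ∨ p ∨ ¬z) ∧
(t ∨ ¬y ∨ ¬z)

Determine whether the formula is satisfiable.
Yes

Yes, the formula is satisfiable.

One satisfying assignment is: y=False, q=True, v=False, t=False, p=True, z=False

Verification: With this assignment, all 30 clauses evaluate to true.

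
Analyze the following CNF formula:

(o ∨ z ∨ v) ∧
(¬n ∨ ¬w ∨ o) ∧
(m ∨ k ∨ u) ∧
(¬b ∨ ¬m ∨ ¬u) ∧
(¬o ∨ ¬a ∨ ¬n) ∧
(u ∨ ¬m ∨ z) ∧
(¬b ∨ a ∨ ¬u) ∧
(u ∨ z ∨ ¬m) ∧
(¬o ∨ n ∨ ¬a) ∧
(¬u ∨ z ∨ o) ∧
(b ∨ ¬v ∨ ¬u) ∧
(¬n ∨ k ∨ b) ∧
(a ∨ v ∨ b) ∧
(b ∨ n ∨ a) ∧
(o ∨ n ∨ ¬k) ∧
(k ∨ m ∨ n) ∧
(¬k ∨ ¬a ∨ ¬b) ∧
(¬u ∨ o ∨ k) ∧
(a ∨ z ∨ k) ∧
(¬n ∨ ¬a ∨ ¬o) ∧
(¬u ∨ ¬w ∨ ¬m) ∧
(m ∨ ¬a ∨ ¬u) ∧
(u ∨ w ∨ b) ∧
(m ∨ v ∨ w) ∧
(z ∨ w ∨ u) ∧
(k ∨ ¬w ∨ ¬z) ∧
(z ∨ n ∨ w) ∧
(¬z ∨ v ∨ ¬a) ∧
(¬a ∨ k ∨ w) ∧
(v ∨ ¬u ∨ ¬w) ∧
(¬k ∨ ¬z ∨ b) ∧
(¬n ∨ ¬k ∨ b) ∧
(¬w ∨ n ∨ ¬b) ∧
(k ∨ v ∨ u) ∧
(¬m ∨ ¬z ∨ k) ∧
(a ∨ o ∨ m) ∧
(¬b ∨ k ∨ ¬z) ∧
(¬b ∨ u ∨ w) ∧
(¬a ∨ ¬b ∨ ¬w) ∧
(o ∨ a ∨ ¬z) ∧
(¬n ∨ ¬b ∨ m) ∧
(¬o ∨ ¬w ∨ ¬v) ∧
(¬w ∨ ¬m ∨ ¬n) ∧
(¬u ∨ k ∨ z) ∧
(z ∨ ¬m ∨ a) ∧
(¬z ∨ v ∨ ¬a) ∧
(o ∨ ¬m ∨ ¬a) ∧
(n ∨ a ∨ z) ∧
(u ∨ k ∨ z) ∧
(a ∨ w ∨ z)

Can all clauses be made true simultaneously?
No

No, the formula is not satisfiable.

No assignment of truth values to the variables can make all 50 clauses true simultaneously.

The formula is UNSAT (unsatisfiable).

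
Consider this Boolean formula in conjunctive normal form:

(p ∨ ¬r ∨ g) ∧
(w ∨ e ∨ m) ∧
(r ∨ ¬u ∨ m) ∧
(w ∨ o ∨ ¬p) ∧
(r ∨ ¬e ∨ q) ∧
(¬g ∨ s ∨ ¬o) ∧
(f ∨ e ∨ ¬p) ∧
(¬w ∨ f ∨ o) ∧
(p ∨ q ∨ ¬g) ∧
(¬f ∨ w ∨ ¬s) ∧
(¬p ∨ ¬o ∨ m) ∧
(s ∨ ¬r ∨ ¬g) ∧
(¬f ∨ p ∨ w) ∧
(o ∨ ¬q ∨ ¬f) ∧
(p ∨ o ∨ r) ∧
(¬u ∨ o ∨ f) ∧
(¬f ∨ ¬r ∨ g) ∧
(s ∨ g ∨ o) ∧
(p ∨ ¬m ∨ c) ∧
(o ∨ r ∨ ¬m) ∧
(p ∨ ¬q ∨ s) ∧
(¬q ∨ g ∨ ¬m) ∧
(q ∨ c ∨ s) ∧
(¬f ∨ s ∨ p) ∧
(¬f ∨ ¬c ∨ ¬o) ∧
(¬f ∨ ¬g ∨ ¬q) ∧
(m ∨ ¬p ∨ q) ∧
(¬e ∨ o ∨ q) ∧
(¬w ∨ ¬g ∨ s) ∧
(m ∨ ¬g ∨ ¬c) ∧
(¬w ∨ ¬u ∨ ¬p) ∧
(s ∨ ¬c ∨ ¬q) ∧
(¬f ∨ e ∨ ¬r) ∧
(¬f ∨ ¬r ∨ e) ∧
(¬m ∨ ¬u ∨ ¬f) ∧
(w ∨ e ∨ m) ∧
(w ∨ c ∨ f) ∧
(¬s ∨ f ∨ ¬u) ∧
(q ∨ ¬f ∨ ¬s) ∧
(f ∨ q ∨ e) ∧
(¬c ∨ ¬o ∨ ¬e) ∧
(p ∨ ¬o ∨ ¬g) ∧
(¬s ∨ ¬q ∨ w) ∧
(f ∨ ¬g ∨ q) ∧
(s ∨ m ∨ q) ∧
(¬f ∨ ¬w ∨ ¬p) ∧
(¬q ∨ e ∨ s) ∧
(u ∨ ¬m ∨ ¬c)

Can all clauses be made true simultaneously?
Yes

Yes, the formula is satisfiable.

One satisfying assignment is: r=False, f=False, u=False, q=True, g=False, p=False, c=False, o=True, m=False, w=True, s=True, e=True

Verification: With this assignment, all 48 clauses evaluate to true.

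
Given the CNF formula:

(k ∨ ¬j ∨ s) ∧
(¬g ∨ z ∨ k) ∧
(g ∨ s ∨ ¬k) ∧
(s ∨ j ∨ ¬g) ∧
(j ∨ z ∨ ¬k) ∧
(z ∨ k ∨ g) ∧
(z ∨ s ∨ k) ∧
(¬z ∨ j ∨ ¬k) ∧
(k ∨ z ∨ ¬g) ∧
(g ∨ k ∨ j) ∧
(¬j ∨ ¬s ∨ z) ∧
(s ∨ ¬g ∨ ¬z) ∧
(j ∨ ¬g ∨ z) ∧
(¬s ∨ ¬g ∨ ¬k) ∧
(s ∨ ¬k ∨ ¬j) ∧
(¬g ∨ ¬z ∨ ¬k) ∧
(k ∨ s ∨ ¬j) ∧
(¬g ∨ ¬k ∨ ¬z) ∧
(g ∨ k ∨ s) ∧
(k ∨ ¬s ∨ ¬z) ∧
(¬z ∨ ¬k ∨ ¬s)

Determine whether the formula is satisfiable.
No

No, the formula is not satisfiable.

No assignment of truth values to the variables can make all 21 clauses true simultaneously.

The formula is UNSAT (unsatisfiable).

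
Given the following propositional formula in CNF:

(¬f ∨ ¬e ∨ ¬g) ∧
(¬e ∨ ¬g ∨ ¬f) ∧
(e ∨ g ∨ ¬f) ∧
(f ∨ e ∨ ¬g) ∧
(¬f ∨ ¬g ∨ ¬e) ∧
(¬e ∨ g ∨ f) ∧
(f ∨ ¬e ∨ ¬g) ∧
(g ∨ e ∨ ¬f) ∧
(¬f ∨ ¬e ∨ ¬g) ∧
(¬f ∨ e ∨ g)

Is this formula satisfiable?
Yes

Yes, the formula is satisfiable.

One satisfying assignment is: e=False, g=False, f=False

Verification: With this assignment, all 10 clauses evaluate to true.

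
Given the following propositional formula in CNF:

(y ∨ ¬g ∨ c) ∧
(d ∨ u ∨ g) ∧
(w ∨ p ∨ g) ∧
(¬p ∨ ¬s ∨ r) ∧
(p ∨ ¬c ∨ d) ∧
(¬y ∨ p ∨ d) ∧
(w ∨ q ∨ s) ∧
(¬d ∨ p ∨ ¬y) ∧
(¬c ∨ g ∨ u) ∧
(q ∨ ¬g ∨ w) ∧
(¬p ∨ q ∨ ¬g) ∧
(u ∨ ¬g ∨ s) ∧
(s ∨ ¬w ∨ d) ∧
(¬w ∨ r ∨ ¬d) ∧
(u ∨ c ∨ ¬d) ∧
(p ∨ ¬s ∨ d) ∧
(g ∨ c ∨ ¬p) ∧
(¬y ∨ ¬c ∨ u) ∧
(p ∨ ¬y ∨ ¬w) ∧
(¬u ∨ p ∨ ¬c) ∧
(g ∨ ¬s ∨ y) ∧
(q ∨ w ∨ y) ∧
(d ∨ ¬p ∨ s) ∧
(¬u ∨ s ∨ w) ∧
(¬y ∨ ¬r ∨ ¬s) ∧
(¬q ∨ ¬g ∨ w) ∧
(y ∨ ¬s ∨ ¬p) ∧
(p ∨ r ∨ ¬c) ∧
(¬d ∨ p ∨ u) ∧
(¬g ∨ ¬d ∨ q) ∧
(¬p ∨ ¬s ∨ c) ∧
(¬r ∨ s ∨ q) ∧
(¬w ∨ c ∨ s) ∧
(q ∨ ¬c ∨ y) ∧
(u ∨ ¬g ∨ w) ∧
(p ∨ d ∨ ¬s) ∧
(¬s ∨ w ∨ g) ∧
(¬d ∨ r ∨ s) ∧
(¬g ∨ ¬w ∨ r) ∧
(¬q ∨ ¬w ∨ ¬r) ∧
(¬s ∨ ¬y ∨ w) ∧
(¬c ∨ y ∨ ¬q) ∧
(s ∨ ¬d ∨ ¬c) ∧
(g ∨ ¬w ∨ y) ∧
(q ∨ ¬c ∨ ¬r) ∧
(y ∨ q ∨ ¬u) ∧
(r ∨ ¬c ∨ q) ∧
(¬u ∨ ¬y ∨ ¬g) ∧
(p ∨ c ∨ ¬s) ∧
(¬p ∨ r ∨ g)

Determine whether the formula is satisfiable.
No

No, the formula is not satisfiable.

No assignment of truth values to the variables can make all 50 clauses true simultaneously.

The formula is UNSAT (unsatisfiable).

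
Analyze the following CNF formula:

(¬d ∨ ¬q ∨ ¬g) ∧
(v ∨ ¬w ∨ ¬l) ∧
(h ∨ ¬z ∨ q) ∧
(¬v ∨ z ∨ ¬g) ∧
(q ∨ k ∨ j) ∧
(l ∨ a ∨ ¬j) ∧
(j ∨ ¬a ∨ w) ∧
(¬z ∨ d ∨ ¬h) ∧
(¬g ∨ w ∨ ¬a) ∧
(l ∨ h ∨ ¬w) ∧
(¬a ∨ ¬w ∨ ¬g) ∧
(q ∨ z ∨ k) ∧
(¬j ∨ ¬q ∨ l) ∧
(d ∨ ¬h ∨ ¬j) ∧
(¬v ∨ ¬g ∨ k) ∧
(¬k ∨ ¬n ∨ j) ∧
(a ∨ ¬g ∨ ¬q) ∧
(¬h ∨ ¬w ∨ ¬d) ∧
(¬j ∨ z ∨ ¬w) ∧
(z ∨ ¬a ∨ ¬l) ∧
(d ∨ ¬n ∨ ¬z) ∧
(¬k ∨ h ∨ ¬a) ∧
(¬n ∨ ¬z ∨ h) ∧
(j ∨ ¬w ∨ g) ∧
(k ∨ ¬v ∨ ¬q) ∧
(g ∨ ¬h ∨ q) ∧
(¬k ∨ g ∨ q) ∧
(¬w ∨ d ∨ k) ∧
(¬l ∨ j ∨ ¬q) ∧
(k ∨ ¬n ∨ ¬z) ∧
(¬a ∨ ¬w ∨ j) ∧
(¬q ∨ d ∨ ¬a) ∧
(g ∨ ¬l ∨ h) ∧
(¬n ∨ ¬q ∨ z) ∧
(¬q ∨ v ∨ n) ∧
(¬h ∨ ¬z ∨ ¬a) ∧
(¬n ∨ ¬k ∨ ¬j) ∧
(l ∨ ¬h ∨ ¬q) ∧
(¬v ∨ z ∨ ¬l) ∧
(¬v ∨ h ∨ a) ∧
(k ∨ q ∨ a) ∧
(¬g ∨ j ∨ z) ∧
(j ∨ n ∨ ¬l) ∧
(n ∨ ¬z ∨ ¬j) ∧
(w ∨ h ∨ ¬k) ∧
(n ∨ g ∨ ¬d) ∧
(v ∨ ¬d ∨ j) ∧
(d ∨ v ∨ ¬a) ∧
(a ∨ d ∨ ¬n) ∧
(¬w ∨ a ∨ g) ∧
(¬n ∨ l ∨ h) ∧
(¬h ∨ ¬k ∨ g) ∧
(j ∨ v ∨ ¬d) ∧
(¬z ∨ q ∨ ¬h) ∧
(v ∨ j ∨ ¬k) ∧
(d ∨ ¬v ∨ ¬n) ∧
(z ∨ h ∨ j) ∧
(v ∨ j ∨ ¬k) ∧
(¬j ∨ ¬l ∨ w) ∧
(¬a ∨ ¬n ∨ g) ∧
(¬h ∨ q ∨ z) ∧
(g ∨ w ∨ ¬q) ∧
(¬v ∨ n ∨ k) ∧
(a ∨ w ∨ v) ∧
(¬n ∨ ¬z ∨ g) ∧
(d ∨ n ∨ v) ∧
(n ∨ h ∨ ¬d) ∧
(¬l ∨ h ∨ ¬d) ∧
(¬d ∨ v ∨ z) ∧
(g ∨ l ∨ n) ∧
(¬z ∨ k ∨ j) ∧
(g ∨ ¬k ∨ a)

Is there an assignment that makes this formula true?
No

No, the formula is not satisfiable.

No assignment of truth values to the variables can make all 72 clauses true simultaneously.

The formula is UNSAT (unsatisfiable).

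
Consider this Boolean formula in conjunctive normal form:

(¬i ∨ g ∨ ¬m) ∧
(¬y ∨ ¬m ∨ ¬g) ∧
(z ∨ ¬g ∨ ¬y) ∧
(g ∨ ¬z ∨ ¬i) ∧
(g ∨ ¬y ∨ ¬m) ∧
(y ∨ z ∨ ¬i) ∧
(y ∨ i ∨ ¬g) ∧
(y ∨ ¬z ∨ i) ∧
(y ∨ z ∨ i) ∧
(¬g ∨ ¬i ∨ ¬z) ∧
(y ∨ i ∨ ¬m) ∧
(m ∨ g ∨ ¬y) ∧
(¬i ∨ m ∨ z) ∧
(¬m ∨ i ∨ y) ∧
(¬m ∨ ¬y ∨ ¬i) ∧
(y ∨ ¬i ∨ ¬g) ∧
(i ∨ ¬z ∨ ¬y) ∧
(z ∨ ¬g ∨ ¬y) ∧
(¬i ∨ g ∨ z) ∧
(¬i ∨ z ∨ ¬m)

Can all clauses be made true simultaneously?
No

No, the formula is not satisfiable.

No assignment of truth values to the variables can make all 20 clauses true simultaneously.

The formula is UNSAT (unsatisfiable).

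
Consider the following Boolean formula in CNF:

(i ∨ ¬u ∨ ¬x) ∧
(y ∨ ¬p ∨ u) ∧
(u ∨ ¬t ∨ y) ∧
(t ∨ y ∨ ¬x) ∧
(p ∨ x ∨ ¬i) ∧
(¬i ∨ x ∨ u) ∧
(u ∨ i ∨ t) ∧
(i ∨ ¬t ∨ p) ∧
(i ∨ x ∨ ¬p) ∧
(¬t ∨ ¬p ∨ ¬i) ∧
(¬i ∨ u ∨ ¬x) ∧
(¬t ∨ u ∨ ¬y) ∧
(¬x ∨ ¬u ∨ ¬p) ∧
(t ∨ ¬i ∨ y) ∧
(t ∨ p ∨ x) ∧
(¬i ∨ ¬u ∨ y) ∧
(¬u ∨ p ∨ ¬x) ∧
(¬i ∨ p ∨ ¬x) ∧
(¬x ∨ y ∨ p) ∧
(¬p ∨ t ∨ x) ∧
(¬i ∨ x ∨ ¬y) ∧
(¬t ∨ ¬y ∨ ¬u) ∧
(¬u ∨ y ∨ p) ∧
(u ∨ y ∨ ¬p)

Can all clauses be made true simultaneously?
No

No, the formula is not satisfiable.

No assignment of truth values to the variables can make all 24 clauses true simultaneously.

The formula is UNSAT (unsatisfiable).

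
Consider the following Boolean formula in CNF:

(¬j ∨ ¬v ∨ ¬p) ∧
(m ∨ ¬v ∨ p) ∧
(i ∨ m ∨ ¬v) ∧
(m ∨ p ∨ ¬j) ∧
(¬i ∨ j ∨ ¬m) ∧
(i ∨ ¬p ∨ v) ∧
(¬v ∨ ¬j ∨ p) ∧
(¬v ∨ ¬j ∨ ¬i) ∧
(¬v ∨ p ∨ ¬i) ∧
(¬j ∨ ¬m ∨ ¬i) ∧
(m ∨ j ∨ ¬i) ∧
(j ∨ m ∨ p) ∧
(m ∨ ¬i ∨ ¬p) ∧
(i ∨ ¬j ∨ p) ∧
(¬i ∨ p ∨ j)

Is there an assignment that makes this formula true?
Yes

Yes, the formula is satisfiable.

One satisfying assignment is: v=False, i=False, j=False, m=True, p=False

Verification: With this assignment, all 15 clauses evaluate to true.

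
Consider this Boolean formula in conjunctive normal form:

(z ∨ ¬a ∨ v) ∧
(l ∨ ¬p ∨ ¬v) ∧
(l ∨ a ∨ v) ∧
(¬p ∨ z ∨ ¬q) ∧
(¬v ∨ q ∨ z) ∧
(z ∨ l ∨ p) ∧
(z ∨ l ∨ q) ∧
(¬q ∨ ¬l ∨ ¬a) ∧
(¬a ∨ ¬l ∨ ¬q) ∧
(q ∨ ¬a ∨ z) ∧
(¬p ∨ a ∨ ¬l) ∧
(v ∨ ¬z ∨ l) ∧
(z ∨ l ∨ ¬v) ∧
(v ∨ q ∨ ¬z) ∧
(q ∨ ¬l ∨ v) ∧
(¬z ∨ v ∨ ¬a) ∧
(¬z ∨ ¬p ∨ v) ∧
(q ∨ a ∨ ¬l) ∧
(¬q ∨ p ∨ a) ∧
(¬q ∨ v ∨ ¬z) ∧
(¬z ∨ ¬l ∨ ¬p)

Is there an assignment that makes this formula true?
Yes

Yes, the formula is satisfiable.

One satisfying assignment is: p=False, l=False, v=True, a=False, z=True, q=False

Verification: With this assignment, all 21 clauses evaluate to true.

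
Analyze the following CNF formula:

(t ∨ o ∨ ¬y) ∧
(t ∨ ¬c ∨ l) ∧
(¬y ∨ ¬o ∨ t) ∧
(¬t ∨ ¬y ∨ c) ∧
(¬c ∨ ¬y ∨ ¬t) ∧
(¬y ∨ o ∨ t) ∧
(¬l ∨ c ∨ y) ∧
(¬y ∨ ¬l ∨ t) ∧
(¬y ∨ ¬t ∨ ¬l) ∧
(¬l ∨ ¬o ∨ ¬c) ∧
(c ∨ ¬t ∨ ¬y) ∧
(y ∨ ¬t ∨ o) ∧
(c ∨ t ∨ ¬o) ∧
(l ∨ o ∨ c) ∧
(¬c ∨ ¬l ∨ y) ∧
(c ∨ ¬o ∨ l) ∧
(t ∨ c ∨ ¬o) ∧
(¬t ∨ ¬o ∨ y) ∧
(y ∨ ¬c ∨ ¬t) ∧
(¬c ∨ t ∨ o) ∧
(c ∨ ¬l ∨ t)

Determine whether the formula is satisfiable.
No

No, the formula is not satisfiable.

No assignment of truth values to the variables can make all 21 clauses true simultaneously.

The formula is UNSAT (unsatisfiable).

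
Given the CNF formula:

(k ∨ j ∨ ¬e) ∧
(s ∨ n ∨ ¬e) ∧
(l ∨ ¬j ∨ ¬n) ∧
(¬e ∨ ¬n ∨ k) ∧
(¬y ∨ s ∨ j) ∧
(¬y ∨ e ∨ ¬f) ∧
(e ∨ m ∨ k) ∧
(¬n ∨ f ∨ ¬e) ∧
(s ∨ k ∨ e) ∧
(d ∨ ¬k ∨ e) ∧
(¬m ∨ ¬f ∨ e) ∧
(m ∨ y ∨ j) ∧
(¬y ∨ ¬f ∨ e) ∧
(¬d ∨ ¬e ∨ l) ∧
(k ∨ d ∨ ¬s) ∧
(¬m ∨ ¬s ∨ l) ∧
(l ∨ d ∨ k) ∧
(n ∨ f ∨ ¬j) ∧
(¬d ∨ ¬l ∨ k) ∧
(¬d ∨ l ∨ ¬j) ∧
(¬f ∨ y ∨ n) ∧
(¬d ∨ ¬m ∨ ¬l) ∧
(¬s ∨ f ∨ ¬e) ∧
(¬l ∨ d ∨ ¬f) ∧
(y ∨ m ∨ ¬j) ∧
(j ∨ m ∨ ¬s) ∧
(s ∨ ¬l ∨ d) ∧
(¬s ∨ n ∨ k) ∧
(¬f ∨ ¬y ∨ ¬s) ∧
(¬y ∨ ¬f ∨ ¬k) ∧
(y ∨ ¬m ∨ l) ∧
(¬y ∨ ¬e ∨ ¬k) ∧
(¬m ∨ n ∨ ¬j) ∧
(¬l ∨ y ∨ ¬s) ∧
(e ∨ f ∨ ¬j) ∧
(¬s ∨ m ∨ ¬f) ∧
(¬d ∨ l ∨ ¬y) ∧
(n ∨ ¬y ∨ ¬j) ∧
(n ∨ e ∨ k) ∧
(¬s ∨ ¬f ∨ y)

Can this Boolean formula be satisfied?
No

No, the formula is not satisfiable.

No assignment of truth values to the variables can make all 40 clauses true simultaneously.

The formula is UNSAT (unsatisfiable).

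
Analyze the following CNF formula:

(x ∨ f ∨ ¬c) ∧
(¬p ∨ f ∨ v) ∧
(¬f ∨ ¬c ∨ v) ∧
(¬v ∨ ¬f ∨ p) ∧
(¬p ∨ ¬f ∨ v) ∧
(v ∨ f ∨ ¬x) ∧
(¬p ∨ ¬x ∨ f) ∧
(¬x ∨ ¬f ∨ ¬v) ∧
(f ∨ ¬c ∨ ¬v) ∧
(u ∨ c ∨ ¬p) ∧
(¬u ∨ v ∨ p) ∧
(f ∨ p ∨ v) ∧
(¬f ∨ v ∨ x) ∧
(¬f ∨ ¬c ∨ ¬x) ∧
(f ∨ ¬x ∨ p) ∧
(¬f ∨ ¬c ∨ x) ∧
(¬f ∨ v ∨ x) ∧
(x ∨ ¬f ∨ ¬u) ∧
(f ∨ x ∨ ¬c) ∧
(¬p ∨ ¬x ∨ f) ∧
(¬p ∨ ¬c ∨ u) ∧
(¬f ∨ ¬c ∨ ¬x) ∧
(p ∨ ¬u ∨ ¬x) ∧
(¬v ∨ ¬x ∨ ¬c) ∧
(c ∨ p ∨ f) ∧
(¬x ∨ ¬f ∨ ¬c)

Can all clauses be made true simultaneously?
Yes

Yes, the formula is satisfiable.

One satisfying assignment is: v=False, c=False, f=True, x=True, u=False, p=False

Verification: With this assignment, all 26 clauses evaluate to true.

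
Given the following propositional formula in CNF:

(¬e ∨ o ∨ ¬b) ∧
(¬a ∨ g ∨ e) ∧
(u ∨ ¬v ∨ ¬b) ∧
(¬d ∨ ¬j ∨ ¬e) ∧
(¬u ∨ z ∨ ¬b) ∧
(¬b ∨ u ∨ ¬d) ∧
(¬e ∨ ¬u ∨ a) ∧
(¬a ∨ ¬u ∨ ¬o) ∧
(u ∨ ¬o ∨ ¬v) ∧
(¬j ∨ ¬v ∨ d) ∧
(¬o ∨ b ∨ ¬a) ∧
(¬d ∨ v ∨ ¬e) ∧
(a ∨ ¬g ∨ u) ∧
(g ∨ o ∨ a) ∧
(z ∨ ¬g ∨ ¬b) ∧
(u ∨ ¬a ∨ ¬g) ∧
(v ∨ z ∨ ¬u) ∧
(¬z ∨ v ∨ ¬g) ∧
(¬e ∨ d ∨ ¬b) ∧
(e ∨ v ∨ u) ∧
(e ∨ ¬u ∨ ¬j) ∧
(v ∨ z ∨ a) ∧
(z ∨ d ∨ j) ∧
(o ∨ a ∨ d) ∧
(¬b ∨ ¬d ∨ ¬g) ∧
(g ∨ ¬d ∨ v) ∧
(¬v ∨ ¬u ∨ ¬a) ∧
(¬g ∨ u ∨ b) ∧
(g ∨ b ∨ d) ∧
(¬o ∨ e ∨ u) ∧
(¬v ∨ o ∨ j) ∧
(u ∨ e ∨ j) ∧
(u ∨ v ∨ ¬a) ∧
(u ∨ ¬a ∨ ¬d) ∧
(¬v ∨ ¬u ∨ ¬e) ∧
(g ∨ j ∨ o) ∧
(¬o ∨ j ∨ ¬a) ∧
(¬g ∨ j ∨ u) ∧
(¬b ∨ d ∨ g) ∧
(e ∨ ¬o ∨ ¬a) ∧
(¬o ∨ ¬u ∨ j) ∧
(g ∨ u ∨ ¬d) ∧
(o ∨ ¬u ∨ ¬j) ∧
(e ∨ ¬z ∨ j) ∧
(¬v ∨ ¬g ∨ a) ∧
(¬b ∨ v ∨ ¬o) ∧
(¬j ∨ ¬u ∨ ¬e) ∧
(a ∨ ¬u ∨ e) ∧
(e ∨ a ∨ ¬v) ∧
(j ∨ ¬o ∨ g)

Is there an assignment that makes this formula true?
No

No, the formula is not satisfiable.

No assignment of truth values to the variables can make all 50 clauses true simultaneously.

The formula is UNSAT (unsatisfiable).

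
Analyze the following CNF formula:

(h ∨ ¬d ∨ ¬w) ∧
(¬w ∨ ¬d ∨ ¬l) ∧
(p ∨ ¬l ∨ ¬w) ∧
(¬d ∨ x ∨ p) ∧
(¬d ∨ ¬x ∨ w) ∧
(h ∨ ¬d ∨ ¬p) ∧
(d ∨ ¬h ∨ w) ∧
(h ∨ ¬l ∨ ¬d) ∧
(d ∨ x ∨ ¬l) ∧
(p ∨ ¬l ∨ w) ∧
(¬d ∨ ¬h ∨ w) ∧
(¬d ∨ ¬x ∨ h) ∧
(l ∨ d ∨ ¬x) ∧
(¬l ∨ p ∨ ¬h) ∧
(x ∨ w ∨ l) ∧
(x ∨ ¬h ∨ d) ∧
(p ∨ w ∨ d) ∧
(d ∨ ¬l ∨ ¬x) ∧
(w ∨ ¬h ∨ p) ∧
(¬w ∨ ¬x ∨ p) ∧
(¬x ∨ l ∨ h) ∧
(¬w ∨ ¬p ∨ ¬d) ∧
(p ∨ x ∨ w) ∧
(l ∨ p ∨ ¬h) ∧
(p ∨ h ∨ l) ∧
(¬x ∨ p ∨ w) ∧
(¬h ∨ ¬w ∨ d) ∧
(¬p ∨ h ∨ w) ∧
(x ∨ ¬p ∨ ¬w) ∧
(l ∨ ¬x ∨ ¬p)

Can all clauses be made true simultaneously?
No

No, the formula is not satisfiable.

No assignment of truth values to the variables can make all 30 clauses true simultaneously.

The formula is UNSAT (unsatisfiable).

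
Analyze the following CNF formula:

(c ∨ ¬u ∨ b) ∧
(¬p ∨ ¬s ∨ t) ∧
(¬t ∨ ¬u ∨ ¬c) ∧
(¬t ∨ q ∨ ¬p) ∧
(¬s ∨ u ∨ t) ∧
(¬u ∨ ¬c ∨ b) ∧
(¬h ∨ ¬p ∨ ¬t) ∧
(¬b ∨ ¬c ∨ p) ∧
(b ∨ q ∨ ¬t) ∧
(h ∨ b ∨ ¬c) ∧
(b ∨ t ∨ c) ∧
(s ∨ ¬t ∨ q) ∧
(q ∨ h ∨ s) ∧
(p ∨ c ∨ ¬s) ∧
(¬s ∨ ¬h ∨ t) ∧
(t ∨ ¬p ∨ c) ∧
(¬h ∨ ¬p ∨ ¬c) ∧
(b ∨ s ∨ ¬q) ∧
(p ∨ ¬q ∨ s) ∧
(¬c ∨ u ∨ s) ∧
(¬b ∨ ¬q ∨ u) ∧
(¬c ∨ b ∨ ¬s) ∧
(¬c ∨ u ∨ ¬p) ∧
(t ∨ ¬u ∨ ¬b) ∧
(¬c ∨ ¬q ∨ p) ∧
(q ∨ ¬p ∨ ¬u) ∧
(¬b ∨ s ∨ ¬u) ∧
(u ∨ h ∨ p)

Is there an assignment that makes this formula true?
Yes

Yes, the formula is satisfiable.

One satisfying assignment is: q=False, c=False, s=False, b=True, p=False, u=False, t=False, h=True

Verification: With this assignment, all 28 clauses evaluate to true.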